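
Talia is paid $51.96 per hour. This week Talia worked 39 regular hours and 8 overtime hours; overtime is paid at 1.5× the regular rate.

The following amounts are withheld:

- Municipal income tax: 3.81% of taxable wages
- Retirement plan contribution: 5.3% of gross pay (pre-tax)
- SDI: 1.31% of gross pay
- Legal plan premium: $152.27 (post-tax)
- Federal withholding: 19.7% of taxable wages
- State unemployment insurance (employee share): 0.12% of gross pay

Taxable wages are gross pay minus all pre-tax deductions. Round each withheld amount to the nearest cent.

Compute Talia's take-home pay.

Regular pay: 39 × $51.96 = $2,026.44
Overtime pay: 8 × $51.96 × 1.5 = $623.52
Gross pay = $2,026.44 + $623.52 = $2,649.96
Retirement plan contribution: $2,649.96 × 0.053 = $140.45
Taxable wages = $2,649.96 − $140.45 = $2,509.51
Federal withholding: $2,509.51 × 0.197 = $494.37
Municipal income tax: $2,509.51 × 0.0381 = $95.61
SDI: $2,649.96 × 0.0131 = $34.71
State unemployment insurance (employee share): $2,649.96 × 0.0012 = $3.18
Legal plan premium: $152.27
Total deductions = $140.45 + $494.37 + $95.61 + $34.71 + $3.18 + $152.27 = $920.59
Net pay = $2,649.96 − $920.59 = $1,729.37

$1,729.37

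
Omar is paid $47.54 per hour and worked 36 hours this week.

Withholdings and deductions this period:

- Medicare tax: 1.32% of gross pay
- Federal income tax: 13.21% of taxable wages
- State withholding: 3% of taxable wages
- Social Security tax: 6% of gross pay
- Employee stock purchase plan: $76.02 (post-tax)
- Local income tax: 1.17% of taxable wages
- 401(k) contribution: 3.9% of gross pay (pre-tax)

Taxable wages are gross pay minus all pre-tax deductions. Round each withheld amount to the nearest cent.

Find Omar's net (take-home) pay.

Gross pay: 36 × $47.54 = $1,711.44
401(k) contribution: $1,711.44 × 0.039 = $66.75
Taxable wages = $1,711.44 − $66.75 = $1,644.69
Local income tax: $1,644.69 × 0.0117 = $19.24
Federal income tax: $1,644.69 × 0.1321 = $217.26
State withholding: $1,644.69 × 0.03 = $49.34
Medicare tax: $1,711.44 × 0.0132 = $22.59
Social Security tax: $1,711.44 × 0.06 = $102.69
Employee stock purchase plan: $76.02
Total deductions = $66.75 + $19.24 + $217.26 + $49.34 + $22.59 + $102.69 + $76.02 = $553.89
Net pay = $1,711.44 − $553.89 = $1,157.55

$1,157.55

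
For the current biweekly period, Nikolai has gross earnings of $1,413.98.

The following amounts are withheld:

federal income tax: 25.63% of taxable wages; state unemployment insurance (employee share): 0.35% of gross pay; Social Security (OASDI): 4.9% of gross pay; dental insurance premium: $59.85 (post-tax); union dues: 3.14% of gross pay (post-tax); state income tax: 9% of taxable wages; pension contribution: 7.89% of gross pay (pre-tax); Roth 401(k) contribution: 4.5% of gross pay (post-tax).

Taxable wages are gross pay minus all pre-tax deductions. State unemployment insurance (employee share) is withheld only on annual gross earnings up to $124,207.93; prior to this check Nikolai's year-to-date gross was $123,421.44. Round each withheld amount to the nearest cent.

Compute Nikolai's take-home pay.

$611.47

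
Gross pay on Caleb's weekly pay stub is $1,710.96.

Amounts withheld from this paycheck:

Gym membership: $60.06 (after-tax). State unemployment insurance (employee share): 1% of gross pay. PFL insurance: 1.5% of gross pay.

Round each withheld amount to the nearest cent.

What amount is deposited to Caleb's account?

$1,608.13

State unemployment insurance (employee share): $1,710.96 × 0.01 = $17.11
PFL insurance: $1,710.96 × 0.015 = $25.66
Gym membership: $60.06
Total deductions = $17.11 + $25.66 + $60.06 = $102.83
Net pay = $1,710.96 − $102.83 = $1,608.13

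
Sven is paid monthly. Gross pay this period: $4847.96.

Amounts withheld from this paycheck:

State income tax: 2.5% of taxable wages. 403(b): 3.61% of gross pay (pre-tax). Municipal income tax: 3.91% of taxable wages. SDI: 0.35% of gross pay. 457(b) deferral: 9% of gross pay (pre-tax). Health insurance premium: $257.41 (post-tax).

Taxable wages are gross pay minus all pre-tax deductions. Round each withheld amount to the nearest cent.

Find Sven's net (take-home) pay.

457(b) deferral: $4847.96 × 0.09 = $436.32
403(b): $4847.96 × 0.0361 = $175.01
Pre-tax total = $436.32 + $175.01 = $611.33
Taxable wages = $4847.96 − $611.33 = $4236.63
State income tax: $4236.63 × 0.025 = $105.92
Municipal income tax: $4236.63 × 0.0391 = $165.65
SDI: $4847.96 × 0.0035 = $16.97
Health insurance premium: $257.41
Total deductions = $436.32 + $175.01 + $105.92 + $165.65 + $16.97 + $257.41 = $1157.28
Net pay = $4847.96 − $1157.28 = $3690.68

$3690.68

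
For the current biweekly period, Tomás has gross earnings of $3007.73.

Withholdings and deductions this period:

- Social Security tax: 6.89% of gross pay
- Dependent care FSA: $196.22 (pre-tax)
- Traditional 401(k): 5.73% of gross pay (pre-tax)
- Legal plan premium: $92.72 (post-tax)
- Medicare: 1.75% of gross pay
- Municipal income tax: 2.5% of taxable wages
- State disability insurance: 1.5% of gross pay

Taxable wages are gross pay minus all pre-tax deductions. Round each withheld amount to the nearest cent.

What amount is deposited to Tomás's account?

Dependent care FSA: $196.22
Traditional 401(k): $3007.73 × 0.0573 = $172.34
Pre-tax total = $196.22 + $172.34 = $368.56
Taxable wages = $3007.73 − $368.56 = $2639.17
Municipal income tax: $2639.17 × 0.025 = $65.98
State disability insurance: $3007.73 × 0.015 = $45.12
Social Security tax: $3007.73 × 0.0689 = $207.23
Medicare: $3007.73 × 0.0175 = $52.64
Legal plan premium: $92.72
Total deductions = $196.22 + $172.34 + $65.98 + $45.12 + $207.23 + $52.64 + $92.72 = $832.25
Net pay = $3007.73 − $832.25 = $2175.48

$2175.48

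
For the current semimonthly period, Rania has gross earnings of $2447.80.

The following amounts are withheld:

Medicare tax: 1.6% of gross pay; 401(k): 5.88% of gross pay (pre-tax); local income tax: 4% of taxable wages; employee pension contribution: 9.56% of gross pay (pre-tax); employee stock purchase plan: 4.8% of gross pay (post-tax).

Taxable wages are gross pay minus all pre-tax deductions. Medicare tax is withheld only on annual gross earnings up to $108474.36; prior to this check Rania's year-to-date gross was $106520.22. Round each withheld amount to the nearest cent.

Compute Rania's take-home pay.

$1838.31

401(k): $2447.80 × 0.0588 = $143.93
Employee pension contribution: $2447.80 × 0.0956 = $234.01
Pre-tax total = $143.93 + $234.01 = $377.94
Taxable wages = $2447.80 − $377.94 = $2069.86
Local income tax: $2069.86 × 0.04 = $82.79
Medicare tax: only $108474.36 − $106520.22 = $1954.14 of this check is subject → $1954.14 × 0.016 = $31.27
Employee stock purchase plan: $2447.80 × 0.048 = $117.49
Total deductions = $143.93 + $234.01 + $82.79 + $31.27 + $117.49 = $609.49
Net pay = $2447.80 − $609.49 = $1838.31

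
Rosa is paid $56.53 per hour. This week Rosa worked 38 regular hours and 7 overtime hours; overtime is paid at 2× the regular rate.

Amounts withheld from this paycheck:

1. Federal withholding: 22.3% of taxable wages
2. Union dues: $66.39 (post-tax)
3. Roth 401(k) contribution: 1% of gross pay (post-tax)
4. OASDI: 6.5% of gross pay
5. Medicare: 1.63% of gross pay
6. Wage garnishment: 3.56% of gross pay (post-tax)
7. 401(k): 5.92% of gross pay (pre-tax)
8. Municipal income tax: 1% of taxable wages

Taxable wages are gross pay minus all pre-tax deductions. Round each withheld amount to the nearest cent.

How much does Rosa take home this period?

$1681.74

Regular pay: 38 × $56.53 = $2148.14
Overtime pay: 7 × $56.53 × 2 = $791.42
Gross pay = $2148.14 + $791.42 = $2939.56
401(k): $2939.56 × 0.0592 = $174.02
Taxable wages = $2939.56 − $174.02 = $2765.54
Federal withholding: $2765.54 × 0.223 = $616.72
Municipal income tax: $2765.54 × 0.01 = $27.66
OASDI: $2939.56 × 0.065 = $191.07
Medicare: $2939.56 × 0.0163 = $47.91
Roth 401(k) contribution: $2939.56 × 0.01 = $29.40
Union dues: $66.39
Wage garnishment: $2939.56 × 0.0356 = $104.65
Total deductions = $174.02 + $616.72 + $27.66 + $191.07 + $47.91 + $29.40 + $66.39 + $104.65 = $1257.82
Net pay = $2939.56 − $1257.82 = $1681.74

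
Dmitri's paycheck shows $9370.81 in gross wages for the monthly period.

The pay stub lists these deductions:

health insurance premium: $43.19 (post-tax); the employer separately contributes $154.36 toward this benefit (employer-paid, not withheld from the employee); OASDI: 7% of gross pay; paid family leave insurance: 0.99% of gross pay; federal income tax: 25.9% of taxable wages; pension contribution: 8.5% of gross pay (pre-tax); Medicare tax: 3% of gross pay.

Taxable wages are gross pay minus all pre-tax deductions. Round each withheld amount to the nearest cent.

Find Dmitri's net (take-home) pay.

Pension contribution: $9370.81 × 0.085 = $796.52
Taxable wages = $9370.81 − $796.52 = $8574.29
Federal income tax: $8574.29 × 0.259 = $2220.74
Medicare tax: $9370.81 × 0.03 = $281.12
OASDI: $9370.81 × 0.07 = $655.96
Paid family leave insurance: $9370.81 × 0.0099 = $92.77
Health insurance premium: $43.19
(Employer's $154.36 toward health insurance premium is not withheld from the employee.)
Total deductions = $796.52 + $2220.74 + $281.12 + $655.96 + $92.77 + $43.19 = $4090.30
Net pay = $9370.81 − $4090.30 = $5280.51

$5280.51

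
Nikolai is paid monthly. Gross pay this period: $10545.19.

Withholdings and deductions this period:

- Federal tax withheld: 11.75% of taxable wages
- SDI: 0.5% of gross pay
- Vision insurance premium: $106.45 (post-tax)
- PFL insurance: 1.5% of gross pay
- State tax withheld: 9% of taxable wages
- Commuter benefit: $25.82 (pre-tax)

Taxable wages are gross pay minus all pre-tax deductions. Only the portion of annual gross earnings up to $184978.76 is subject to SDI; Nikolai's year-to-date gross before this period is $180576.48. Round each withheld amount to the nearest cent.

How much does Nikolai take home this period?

Commuter benefit: $25.82
Taxable wages = $10545.19 − $25.82 = $10519.37
State tax withheld: $10519.37 × 0.09 = $946.74
Federal tax withheld: $10519.37 × 0.1175 = $1236.03
PFL insurance: $10545.19 × 0.015 = $158.18
SDI: only $184978.76 − $180576.48 = $4402.28 of this check is subject → $4402.28 × 0.005 = $22.01
Vision insurance premium: $106.45
Total deductions = $25.82 + $946.74 + $1236.03 + $158.18 + $22.01 + $106.45 = $2495.23
Net pay = $10545.19 − $2495.23 = $8049.96

$8049.96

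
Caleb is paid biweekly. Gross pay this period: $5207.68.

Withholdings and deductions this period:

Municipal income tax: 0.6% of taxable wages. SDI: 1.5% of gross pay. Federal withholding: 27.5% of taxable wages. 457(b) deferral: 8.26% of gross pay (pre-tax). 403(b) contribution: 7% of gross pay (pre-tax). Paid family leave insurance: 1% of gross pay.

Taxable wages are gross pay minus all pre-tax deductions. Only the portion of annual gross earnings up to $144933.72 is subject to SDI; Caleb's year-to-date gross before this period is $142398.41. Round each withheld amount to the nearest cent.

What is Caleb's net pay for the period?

$3082.83

403(b) contribution: $5207.68 × 0.07 = $364.54
457(b) deferral: $5207.68 × 0.0826 = $430.15
Pre-tax total = $364.54 + $430.15 = $794.69
Taxable wages = $5207.68 − $794.69 = $4412.99
Municipal income tax: $4412.99 × 0.006 = $26.48
Federal withholding: $4412.99 × 0.275 = $1213.57
Paid family leave insurance: $5207.68 × 0.01 = $52.08
SDI: only $144933.72 − $142398.41 = $2535.31 of this check is subject → $2535.31 × 0.015 = $38.03
Total deductions = $364.54 + $430.15 + $26.48 + $1213.57 + $52.08 + $38.03 = $2124.85
Net pay = $5207.68 − $2124.85 = $3082.83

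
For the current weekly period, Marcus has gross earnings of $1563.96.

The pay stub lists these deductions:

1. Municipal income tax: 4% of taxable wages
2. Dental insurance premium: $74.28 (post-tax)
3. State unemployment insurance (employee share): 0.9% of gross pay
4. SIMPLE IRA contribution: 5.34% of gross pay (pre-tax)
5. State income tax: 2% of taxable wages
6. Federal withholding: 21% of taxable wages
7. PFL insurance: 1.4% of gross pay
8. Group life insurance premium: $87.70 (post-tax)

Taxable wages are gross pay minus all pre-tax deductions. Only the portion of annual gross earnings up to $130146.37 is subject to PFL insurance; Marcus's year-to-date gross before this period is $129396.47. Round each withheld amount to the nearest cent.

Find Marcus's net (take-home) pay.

SIMPLE IRA contribution: $1563.96 × 0.0534 = $83.52
Taxable wages = $1563.96 − $83.52 = $1480.44
Municipal income tax: $1480.44 × 0.04 = $59.22
Federal withholding: $1480.44 × 0.21 = $310.89
State income tax: $1480.44 × 0.02 = $29.61
PFL insurance: only $130146.37 − $129396.47 = $749.90 of this check is subject → $749.90 × 0.014 = $10.50
State unemployment insurance (employee share): $1563.96 × 0.009 = $14.08
Dental insurance premium: $74.28
Group life insurance premium: $87.70
Total deductions = $83.52 + $59.22 + $310.89 + $29.61 + $10.50 + $14.08 + $74.28 + $87.70 = $669.80
Net pay = $1563.96 − $669.80 = $894.16

$894.16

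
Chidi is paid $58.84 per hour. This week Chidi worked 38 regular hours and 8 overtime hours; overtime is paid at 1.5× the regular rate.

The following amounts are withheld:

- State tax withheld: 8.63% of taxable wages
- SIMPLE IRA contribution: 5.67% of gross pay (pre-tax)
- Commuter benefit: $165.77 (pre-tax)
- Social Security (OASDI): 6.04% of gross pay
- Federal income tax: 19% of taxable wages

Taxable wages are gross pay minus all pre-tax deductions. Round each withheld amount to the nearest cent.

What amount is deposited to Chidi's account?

Regular pay: 38 × $58.84 = $2,235.92
Overtime pay: 8 × $58.84 × 1.5 = $706.08
Gross pay = $2,235.92 + $706.08 = $2,942.00
SIMPLE IRA contribution: $2,942.00 × 0.0567 = $166.81
Commuter benefit: $165.77
Pre-tax total = $166.81 + $165.77 = $332.58
Taxable wages = $2,942.00 − $332.58 = $2,609.42
State tax withheld: $2,609.42 × 0.0863 = $225.19
Federal income tax: $2,609.42 × 0.19 = $495.79
Social Security (OASDI): $2,942.00 × 0.0604 = $177.70
Total deductions = $166.81 + $165.77 + $225.19 + $495.79 + $177.70 = $1,231.26
Net pay = $2,942.00 − $1,231.26 = $1,710.74

$1,710.74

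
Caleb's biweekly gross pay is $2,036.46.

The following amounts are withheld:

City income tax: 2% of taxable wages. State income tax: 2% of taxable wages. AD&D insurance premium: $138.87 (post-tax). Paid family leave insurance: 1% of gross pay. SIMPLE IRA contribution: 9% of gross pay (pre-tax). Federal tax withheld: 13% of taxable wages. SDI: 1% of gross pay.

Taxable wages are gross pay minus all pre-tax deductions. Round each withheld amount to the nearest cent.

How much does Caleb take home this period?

$1,358.56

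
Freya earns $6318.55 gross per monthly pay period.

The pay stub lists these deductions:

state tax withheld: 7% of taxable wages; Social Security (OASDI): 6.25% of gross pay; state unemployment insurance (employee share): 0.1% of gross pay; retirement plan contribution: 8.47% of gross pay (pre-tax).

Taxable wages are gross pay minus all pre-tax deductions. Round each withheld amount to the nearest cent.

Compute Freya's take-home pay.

$4977.30

Retirement plan contribution: $6318.55 × 0.0847 = $535.18
Taxable wages = $6318.55 − $535.18 = $5783.37
State tax withheld: $5783.37 × 0.07 = $404.84
State unemployment insurance (employee share): $6318.55 × 0.001 = $6.32
Social Security (OASDI): $6318.55 × 0.0625 = $394.91
Total deductions = $535.18 + $404.84 + $6.32 + $394.91 = $1341.25
Net pay = $6318.55 − $1341.25 = $4977.30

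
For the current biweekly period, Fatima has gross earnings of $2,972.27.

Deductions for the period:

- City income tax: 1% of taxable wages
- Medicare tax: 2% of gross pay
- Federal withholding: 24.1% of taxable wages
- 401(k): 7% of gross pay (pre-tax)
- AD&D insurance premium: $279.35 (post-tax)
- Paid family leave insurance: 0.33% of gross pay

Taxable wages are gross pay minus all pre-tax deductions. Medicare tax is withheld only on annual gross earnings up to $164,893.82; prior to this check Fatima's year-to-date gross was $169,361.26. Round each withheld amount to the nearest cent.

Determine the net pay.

401(k): $2,972.27 × 0.07 = $208.06
Taxable wages = $2,972.27 − $208.06 = $2,764.21
City income tax: $2,764.21 × 0.01 = $27.64
Federal withholding: $2,764.21 × 0.241 = $666.17
Paid family leave insurance: $2,972.27 × 0.0033 = $9.81
Medicare tax: annual cap $164,893.82 already reached (YTD $169,361.26), so $0.00
AD&D insurance premium: $279.35
Total deductions = $208.06 + $27.64 + $666.17 + $9.81 + $0.00 + $279.35 = $1,191.03
Net pay = $2,972.27 − $1,191.03 = $1,781.24

$1,781.24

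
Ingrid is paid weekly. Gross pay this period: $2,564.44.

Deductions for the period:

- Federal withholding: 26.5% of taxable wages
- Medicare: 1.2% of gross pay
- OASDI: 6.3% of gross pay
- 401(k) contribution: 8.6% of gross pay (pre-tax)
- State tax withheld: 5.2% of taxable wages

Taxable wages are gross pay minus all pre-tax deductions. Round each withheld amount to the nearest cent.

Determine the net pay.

401(k) contribution: $2,564.44 × 0.086 = $220.54
Taxable wages = $2,564.44 − $220.54 = $2,343.90
State tax withheld: $2,343.90 × 0.052 = $121.88
Federal withholding: $2,343.90 × 0.265 = $621.13
OASDI: $2,564.44 × 0.063 = $161.56
Medicare: $2,564.44 × 0.012 = $30.77
Total deductions = $220.54 + $121.88 + $621.13 + $161.56 + $30.77 = $1,155.88
Net pay = $2,564.44 − $1,155.88 = $1,408.56

$1,408.56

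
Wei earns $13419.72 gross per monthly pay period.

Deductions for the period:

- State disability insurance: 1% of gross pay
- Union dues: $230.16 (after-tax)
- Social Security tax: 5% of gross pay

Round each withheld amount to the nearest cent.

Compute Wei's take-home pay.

State disability insurance: $13419.72 × 0.01 = $134.20
Social Security tax: $13419.72 × 0.05 = $670.99
Union dues: $230.16
Total deductions = $134.20 + $670.99 + $230.16 = $1035.35
Net pay = $13419.72 − $1035.35 = $12384.37

$12384.37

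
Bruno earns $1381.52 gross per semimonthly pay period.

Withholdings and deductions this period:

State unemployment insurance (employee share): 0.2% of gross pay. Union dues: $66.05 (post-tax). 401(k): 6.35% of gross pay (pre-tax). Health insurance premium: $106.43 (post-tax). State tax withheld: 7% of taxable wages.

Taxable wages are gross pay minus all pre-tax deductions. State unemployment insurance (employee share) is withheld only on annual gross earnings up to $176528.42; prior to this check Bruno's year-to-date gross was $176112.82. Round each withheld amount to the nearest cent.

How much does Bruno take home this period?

$1029.91

401(k): $1381.52 × 0.0635 = $87.73
Taxable wages = $1381.52 − $87.73 = $1293.79
State tax withheld: $1293.79 × 0.07 = $90.57
State unemployment insurance (employee share): only $176528.42 − $176112.82 = $415.60 of this check is subject → $415.60 × 0.002 = $0.83
Union dues: $66.05
Health insurance premium: $106.43
Total deductions = $87.73 + $90.57 + $0.83 + $66.05 + $106.43 = $351.61
Net pay = $1381.52 − $351.61 = $1029.91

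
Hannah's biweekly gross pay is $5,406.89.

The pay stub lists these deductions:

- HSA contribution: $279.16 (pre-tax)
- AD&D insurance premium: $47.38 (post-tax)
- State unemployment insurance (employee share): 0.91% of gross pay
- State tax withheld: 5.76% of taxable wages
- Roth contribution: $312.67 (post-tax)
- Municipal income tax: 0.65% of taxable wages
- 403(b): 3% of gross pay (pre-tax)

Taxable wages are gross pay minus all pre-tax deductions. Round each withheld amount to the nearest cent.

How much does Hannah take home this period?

HSA contribution: $279.16
403(b): $5,406.89 × 0.03 = $162.21
Pre-tax total = $279.16 + $162.21 = $441.37
Taxable wages = $5,406.89 − $441.37 = $4,965.52
State tax withheld: $4,965.52 × 0.0576 = $286.01
Municipal income tax: $4,965.52 × 0.0065 = $32.28
State unemployment insurance (employee share): $5,406.89 × 0.0091 = $49.20
AD&D insurance premium: $47.38
Roth contribution: $312.67
Total deductions = $279.16 + $162.21 + $286.01 + $32.28 + $49.20 + $47.38 + $312.67 = $1,168.91
Net pay = $5,406.89 − $1,168.91 = $4,237.98

$4,237.98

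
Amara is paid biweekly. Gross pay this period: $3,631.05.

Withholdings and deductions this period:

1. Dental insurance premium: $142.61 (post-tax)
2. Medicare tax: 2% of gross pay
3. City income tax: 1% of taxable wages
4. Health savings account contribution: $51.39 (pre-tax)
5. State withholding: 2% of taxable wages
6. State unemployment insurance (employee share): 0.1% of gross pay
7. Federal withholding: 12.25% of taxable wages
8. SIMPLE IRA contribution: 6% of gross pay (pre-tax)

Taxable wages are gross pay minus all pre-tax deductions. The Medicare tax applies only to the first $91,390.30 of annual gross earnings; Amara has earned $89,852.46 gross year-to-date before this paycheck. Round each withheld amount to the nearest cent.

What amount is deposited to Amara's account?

Health savings account contribution: $51.39
SIMPLE IRA contribution: $3,631.05 × 0.06 = $217.86
Pre-tax total = $51.39 + $217.86 = $269.25
Taxable wages = $3,631.05 − $269.25 = $3,361.80
Federal withholding: $3,361.80 × 0.1225 = $411.82
City income tax: $3,361.80 × 0.01 = $33.62
State withholding: $3,361.80 × 0.02 = $67.24
Medicare tax: only $91,390.30 − $89,852.46 = $1,537.84 of this check is subject → $1,537.84 × 0.02 = $30.76
State unemployment insurance (employee share): $3,631.05 × 0.001 = $3.63
Dental insurance premium: $142.61
Total deductions = $51.39 + $217.86 + $411.82 + $33.62 + $67.24 + $30.76 + $3.63 + $142.61 = $958.93
Net pay = $3,631.05 − $958.93 = $2,672.12

$2,672.12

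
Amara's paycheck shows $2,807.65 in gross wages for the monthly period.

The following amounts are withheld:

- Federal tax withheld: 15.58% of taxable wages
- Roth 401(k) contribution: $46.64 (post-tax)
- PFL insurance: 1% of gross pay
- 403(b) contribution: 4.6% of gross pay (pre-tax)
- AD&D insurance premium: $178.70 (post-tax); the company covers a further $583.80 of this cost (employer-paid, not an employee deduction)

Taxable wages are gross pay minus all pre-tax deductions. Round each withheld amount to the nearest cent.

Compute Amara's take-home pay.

$2,007.77

403(b) contribution: $2,807.65 × 0.046 = $129.15
Taxable wages = $2,807.65 − $129.15 = $2,678.50
Federal tax withheld: $2,678.50 × 0.1558 = $417.31
PFL insurance: $2,807.65 × 0.01 = $28.08
AD&D insurance premium: $178.70
Roth 401(k) contribution: $46.64
(Employer's $583.80 toward AD&D insurance premium is not withheld from the employee.)
Total deductions = $129.15 + $417.31 + $28.08 + $178.70 + $46.64 = $799.88
Net pay = $2,807.65 − $799.88 = $2,007.77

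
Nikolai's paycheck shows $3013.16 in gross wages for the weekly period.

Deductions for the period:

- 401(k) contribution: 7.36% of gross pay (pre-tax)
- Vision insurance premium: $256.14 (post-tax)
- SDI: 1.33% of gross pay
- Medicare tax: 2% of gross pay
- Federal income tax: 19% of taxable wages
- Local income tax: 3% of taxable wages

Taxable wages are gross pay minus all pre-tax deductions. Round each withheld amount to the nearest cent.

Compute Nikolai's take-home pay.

401(k) contribution: $3013.16 × 0.0736 = $221.77
Taxable wages = $3013.16 − $221.77 = $2791.39
Federal income tax: $2791.39 × 0.19 = $530.36
Local income tax: $2791.39 × 0.03 = $83.74
SDI: $3013.16 × 0.0133 = $40.08
Medicare tax: $3013.16 × 0.02 = $60.26
Vision insurance premium: $256.14
Total deductions = $221.77 + $530.36 + $83.74 + $40.08 + $60.26 + $256.14 = $1192.35
Net pay = $3013.16 − $1192.35 = $1820.81

$1820.81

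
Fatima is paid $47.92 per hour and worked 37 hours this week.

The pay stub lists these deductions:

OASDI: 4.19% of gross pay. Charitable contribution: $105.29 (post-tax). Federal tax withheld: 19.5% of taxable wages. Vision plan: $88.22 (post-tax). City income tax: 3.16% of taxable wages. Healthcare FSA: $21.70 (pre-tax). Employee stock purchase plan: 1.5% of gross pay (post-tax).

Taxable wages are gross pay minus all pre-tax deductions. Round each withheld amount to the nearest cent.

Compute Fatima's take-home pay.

Gross pay: 37 × $47.92 = $1,773.04
Healthcare FSA: $21.70
Taxable wages = $1,773.04 − $21.70 = $1,751.34
Federal tax withheld: $1,751.34 × 0.195 = $341.51
City income tax: $1,751.34 × 0.0316 = $55.34
OASDI: $1,773.04 × 0.0419 = $74.29
Charitable contribution: $105.29
Vision plan: $88.22
Employee stock purchase plan: $1,773.04 × 0.015 = $26.60
Total deductions = $21.70 + $341.51 + $55.34 + $74.29 + $105.29 + $88.22 + $26.60 = $712.95
Net pay = $1,773.04 − $712.95 = $1,060.09

$1,060.09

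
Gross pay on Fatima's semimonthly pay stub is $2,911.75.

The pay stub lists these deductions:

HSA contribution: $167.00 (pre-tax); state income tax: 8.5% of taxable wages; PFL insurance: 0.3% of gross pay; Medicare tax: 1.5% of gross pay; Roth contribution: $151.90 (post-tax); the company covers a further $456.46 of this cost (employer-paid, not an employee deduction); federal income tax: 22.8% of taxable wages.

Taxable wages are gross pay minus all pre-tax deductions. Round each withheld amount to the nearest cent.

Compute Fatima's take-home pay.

$1,681.33

HSA contribution: $167.00
Taxable wages = $2,911.75 − $167.00 = $2,744.75
State income tax: $2,744.75 × 0.085 = $233.30
Federal income tax: $2,744.75 × 0.228 = $625.80
Medicare tax: $2,911.75 × 0.015 = $43.68
PFL insurance: $2,911.75 × 0.003 = $8.74
Roth contribution: $151.90
(Employer's $456.46 toward Roth contribution is not withheld from the employee.)
Total deductions = $167.00 + $233.30 + $625.80 + $43.68 + $8.74 + $151.90 = $1,230.42
Net pay = $2,911.75 − $1,230.42 = $1,681.33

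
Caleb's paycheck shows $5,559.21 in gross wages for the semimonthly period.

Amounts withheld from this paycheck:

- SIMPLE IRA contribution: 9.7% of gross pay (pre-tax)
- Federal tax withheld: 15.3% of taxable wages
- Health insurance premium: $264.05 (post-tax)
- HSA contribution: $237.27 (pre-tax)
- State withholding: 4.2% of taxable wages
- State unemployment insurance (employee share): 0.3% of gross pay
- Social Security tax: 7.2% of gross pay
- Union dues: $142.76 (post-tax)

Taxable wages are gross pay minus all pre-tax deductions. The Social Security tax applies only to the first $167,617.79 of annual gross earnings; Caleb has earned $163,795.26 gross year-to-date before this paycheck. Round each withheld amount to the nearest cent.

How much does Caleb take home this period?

$3,151.37

HSA contribution: $237.27
SIMPLE IRA contribution: $5,559.21 × 0.097 = $539.24
Pre-tax total = $237.27 + $539.24 = $776.51
Taxable wages = $5,559.21 − $776.51 = $4,782.70
Federal tax withheld: $4,782.70 × 0.153 = $731.75
State withholding: $4,782.70 × 0.042 = $200.87
State unemployment insurance (employee share): $5,559.21 × 0.003 = $16.68
Social Security tax: only $167,617.79 − $163,795.26 = $3,822.53 of this check is subject → $3,822.53 × 0.072 = $275.22
Health insurance premium: $264.05
Union dues: $142.76
Total deductions = $237.27 + $539.24 + $731.75 + $200.87 + $16.68 + $275.22 + $264.05 + $142.76 = $2,407.84
Net pay = $5,559.21 − $2,407.84 = $3,151.37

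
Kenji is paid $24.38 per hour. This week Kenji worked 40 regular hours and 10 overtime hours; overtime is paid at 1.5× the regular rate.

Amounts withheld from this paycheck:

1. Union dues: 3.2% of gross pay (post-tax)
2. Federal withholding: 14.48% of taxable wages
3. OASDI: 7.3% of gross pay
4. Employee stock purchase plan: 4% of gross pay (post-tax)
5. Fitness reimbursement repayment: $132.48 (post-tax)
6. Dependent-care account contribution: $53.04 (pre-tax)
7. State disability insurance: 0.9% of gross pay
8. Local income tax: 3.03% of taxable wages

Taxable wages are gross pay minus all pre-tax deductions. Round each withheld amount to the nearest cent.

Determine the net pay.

Regular pay: 40 × $24.38 = $975.20
Overtime pay: 10 × $24.38 × 1.5 = $365.70
Gross pay = $975.20 + $365.70 = $1,340.90
Dependent-care account contribution: $53.04
Taxable wages = $1,340.90 − $53.04 = $1,287.86
Local income tax: $1,287.86 × 0.0303 = $39.02
Federal withholding: $1,287.86 × 0.1448 = $186.48
State disability insurance: $1,340.90 × 0.009 = $12.07
OASDI: $1,340.90 × 0.073 = $97.89
Employee stock purchase plan: $1,340.90 × 0.04 = $53.64
Union dues: $1,340.90 × 0.032 = $42.91
Fitness reimbursement repayment: $132.48
Total deductions = $53.04 + $39.02 + $186.48 + $12.07 + $97.89 + $53.64 + $42.91 + $132.48 = $617.53
Net pay = $1,340.90 − $617.53 = $723.37

$723.37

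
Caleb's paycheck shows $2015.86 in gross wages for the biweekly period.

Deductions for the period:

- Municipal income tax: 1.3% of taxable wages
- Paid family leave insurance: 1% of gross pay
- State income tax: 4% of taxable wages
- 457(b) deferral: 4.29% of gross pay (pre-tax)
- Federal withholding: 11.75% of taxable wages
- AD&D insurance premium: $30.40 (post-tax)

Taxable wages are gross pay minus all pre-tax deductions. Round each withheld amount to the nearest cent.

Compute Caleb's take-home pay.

$1549.86

457(b) deferral: $2015.86 × 0.0429 = $86.48
Taxable wages = $2015.86 − $86.48 = $1929.38
Federal withholding: $1929.38 × 0.1175 = $226.70
State income tax: $1929.38 × 0.04 = $77.18
Municipal income tax: $1929.38 × 0.013 = $25.08
Paid family leave insurance: $2015.86 × 0.01 = $20.16
AD&D insurance premium: $30.40
Total deductions = $86.48 + $226.70 + $77.18 + $25.08 + $20.16 + $30.40 = $466.00
Net pay = $2015.86 − $466.00 = $1549.86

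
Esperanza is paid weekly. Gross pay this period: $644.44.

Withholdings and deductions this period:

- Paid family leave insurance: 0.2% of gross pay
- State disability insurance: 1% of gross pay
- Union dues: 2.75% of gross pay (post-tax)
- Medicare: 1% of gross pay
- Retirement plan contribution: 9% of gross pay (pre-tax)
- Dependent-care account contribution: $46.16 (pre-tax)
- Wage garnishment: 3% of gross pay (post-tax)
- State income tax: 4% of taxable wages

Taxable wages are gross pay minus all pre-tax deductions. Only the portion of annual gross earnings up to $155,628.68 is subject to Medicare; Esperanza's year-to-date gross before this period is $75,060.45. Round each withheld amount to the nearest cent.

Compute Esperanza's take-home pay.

$467.45

Retirement plan contribution: $644.44 × 0.09 = $58.00
Dependent-care account contribution: $46.16
Pre-tax total = $58.00 + $46.16 = $104.16
Taxable wages = $644.44 − $104.16 = $540.28
State income tax: $540.28 × 0.04 = $21.61
Paid family leave insurance: $644.44 × 0.002 = $1.29
State disability insurance: $644.44 × 0.01 = $6.44
Medicare: cap not yet reached, full $644.44 is subject → $644.44 × 0.01 = $6.44
Wage garnishment: $644.44 × 0.03 = $19.33
Union dues: $644.44 × 0.0275 = $17.72
Total deductions = $58.00 + $46.16 + $21.61 + $1.29 + $6.44 + $6.44 + $19.33 + $17.72 = $176.99
Net pay = $644.44 − $176.99 = $467.45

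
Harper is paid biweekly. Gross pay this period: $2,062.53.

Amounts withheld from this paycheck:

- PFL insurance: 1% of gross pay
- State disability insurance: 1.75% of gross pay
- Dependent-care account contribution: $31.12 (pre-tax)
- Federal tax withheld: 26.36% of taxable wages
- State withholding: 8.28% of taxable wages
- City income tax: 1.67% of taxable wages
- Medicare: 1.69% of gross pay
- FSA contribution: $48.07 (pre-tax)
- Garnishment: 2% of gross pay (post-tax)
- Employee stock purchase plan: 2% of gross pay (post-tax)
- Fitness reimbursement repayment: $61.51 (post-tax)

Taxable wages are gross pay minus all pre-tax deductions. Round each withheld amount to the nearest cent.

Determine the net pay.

FSA contribution: $48.07
Dependent-care account contribution: $31.12
Pre-tax total = $48.07 + $31.12 = $79.19
Taxable wages = $2,062.53 − $79.19 = $1,983.34
City income tax: $1,983.34 × 0.0167 = $33.12
Federal tax withheld: $1,983.34 × 0.2636 = $522.81
State withholding: $1,983.34 × 0.0828 = $164.22
PFL insurance: $2,062.53 × 0.01 = $20.63
Medicare: $2,062.53 × 0.0169 = $34.86
State disability insurance: $2,062.53 × 0.0175 = $36.09
Fitness reimbursement repayment: $61.51
Garnishment: $2,062.53 × 0.02 = $41.25
Employee stock purchase plan: $2,062.53 × 0.02 = $41.25
Total deductions = $48.07 + $31.12 + $33.12 + $522.81 + $164.22 + $20.63 + $34.86 + $36.09 + $61.51 + $41.25 + $41.25 = $1,034.93
Net pay = $2,062.53 − $1,034.93 = $1,027.60

$1,027.60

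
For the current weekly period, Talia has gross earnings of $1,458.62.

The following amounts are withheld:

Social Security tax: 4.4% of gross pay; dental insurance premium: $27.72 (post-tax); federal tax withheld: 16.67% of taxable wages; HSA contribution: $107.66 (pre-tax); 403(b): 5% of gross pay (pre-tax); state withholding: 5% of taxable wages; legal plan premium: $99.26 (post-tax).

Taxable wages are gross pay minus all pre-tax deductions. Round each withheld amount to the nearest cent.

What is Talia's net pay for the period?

HSA contribution: $107.66
403(b): $1,458.62 × 0.05 = $72.93
Pre-tax total = $107.66 + $72.93 = $180.59
Taxable wages = $1,458.62 − $180.59 = $1,278.03
State withholding: $1,278.03 × 0.05 = $63.90
Federal tax withheld: $1,278.03 × 0.1667 = $213.05
Social Security tax: $1,458.62 × 0.044 = $64.18
Dental insurance premium: $27.72
Legal plan premium: $99.26
Total deductions = $107.66 + $72.93 + $63.90 + $213.05 + $64.18 + $27.72 + $99.26 = $648.70
Net pay = $1,458.62 − $648.70 = $809.92

$809.92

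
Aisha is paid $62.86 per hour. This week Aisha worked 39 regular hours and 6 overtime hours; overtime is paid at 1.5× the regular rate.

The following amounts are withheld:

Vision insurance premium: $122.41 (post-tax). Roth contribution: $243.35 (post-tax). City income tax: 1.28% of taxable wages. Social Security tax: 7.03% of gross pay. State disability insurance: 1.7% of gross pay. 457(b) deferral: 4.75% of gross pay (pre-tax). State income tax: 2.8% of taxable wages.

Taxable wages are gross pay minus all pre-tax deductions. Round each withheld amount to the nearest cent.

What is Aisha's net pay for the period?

$2127.54

Regular pay: 39 × $62.86 = $2451.54
Overtime pay: 6 × $62.86 × 1.5 = $565.74
Gross pay = $2451.54 + $565.74 = $3017.28
457(b) deferral: $3017.28 × 0.0475 = $143.32
Taxable wages = $3017.28 − $143.32 = $2873.96
State income tax: $2873.96 × 0.028 = $80.47
City income tax: $2873.96 × 0.0128 = $36.79
Social Security tax: $3017.28 × 0.0703 = $212.11
State disability insurance: $3017.28 × 0.017 = $51.29
Vision insurance premium: $122.41
Roth contribution: $243.35
Total deductions = $143.32 + $80.47 + $36.79 + $212.11 + $51.29 + $122.41 + $243.35 = $889.74
Net pay = $3017.28 − $889.74 = $2127.54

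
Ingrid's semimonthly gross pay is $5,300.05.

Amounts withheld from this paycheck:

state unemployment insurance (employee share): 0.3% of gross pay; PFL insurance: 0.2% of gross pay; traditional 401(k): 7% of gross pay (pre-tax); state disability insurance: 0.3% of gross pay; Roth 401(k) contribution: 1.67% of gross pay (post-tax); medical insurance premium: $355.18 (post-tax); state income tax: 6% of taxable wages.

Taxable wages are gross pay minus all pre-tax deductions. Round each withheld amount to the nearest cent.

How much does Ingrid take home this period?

$4,147.22

Traditional 401(k): $5,300.05 × 0.07 = $371.00
Taxable wages = $5,300.05 − $371.00 = $4,929.05
State income tax: $4,929.05 × 0.06 = $295.74
PFL insurance: $5,300.05 × 0.002 = $10.60
State disability insurance: $5,300.05 × 0.003 = $15.90
State unemployment insurance (employee share): $5,300.05 × 0.003 = $15.90
Medical insurance premium: $355.18
Roth 401(k) contribution: $5,300.05 × 0.0167 = $88.51
Total deductions = $371.00 + $295.74 + $10.60 + $15.90 + $15.90 + $355.18 + $88.51 = $1,152.83
Net pay = $5,300.05 − $1,152.83 = $4,147.22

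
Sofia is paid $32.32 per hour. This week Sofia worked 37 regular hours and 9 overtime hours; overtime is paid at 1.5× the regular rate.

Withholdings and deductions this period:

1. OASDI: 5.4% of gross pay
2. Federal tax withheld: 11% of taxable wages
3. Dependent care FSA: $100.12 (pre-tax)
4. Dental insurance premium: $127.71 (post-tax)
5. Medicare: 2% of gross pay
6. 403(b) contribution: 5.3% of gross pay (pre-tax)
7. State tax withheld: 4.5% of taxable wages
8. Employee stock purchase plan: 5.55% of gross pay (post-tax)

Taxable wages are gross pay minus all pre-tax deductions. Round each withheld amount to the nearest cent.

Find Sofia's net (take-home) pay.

$882.41

Regular pay: 37 × $32.32 = $1,195.84
Overtime pay: 9 × $32.32 × 1.5 = $436.32
Gross pay = $1,195.84 + $436.32 = $1,632.16
Dependent care FSA: $100.12
403(b) contribution: $1,632.16 × 0.053 = $86.50
Pre-tax total = $100.12 + $86.50 = $186.62
Taxable wages = $1,632.16 − $186.62 = $1,445.54
State tax withheld: $1,445.54 × 0.045 = $65.05
Federal tax withheld: $1,445.54 × 0.11 = $159.01
OASDI: $1,632.16 × 0.054 = $88.14
Medicare: $1,632.16 × 0.02 = $32.64
Dental insurance premium: $127.71
Employee stock purchase plan: $1,632.16 × 0.0555 = $90.58
Total deductions = $100.12 + $86.50 + $65.05 + $159.01 + $88.14 + $32.64 + $127.71 + $90.58 = $749.75
Net pay = $1,632.16 − $749.75 = $882.41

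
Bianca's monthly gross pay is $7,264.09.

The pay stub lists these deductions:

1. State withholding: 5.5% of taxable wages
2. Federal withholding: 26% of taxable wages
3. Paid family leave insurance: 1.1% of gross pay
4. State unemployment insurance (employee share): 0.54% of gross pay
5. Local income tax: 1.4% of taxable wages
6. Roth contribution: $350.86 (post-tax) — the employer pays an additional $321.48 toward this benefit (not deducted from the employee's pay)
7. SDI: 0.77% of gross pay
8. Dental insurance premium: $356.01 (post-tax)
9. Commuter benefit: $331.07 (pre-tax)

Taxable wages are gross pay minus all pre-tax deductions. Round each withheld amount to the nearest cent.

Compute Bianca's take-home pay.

$3,770.12

Commuter benefit: $331.07
Taxable wages = $7,264.09 − $331.07 = $6,933.02
State withholding: $6,933.02 × 0.055 = $381.32
Local income tax: $6,933.02 × 0.014 = $97.06
Federal withholding: $6,933.02 × 0.26 = $1,802.59
SDI: $7,264.09 × 0.0077 = $55.93
Paid family leave insurance: $7,264.09 × 0.011 = $79.90
State unemployment insurance (employee share): $7,264.09 × 0.0054 = $39.23
Dental insurance premium: $356.01
Roth contribution: $350.86
(Employer's $321.48 toward Roth contribution is not withheld from the employee.)
Total deductions = $331.07 + $381.32 + $97.06 + $1,802.59 + $55.93 + $79.90 + $39.23 + $356.01 + $350.86 = $3,493.97
Net pay = $7,264.09 − $3,493.97 = $3,770.12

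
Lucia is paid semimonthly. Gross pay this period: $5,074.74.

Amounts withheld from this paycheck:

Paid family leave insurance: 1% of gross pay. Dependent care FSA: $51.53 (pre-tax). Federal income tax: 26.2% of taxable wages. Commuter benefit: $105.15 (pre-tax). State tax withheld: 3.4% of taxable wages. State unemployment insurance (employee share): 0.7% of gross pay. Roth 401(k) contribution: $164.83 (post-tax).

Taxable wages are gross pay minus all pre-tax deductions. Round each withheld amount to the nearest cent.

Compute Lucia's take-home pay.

$3,211.22

Commuter benefit: $105.15
Dependent care FSA: $51.53
Pre-tax total = $105.15 + $51.53 = $156.68
Taxable wages = $5,074.74 − $156.68 = $4,918.06
State tax withheld: $4,918.06 × 0.034 = $167.21
Federal income tax: $4,918.06 × 0.262 = $1,288.53
State unemployment insurance (employee share): $5,074.74 × 0.007 = $35.52
Paid family leave insurance: $5,074.74 × 0.01 = $50.75
Roth 401(k) contribution: $164.83
Total deductions = $105.15 + $51.53 + $167.21 + $1,288.53 + $35.52 + $50.75 + $164.83 = $1,863.52
Net pay = $5,074.74 − $1,863.52 = $3,211.22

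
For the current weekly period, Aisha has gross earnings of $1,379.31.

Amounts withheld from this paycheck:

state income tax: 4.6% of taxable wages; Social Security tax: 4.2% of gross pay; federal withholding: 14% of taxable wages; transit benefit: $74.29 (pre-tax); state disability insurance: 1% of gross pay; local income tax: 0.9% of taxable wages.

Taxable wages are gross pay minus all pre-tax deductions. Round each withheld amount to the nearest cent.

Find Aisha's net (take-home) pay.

Transit benefit: $74.29
Taxable wages = $1,379.31 − $74.29 = $1,305.02
Local income tax: $1,305.02 × 0.009 = $11.75
Federal withholding: $1,305.02 × 0.14 = $182.70
State income tax: $1,305.02 × 0.046 = $60.03
Social Security tax: $1,379.31 × 0.042 = $57.93
State disability insurance: $1,379.31 × 0.01 = $13.79
Total deductions = $74.29 + $11.75 + $182.70 + $60.03 + $57.93 + $13.79 = $400.49
Net pay = $1,379.31 − $400.49 = $978.82

$978.82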